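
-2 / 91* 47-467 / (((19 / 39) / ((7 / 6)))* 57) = -4070831/197106 = -20.65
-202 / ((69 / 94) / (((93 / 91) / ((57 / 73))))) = -42969844/119301 = -360.18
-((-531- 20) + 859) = -308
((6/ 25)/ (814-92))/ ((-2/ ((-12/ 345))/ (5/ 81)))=2/5604525 = 0.00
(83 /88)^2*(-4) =-6889/1936 = -3.56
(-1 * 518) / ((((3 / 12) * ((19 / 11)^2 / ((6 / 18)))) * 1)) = -250712/1083 = -231.50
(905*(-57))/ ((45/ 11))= -37829/3 = -12609.67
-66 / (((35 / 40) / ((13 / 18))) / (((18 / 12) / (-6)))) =286/21 = 13.62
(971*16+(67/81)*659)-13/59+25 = 76969993/4779 = 16105.88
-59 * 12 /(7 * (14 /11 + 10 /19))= -36993/658 = -56.22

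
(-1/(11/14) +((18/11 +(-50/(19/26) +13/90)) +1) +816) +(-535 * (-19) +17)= 10931.09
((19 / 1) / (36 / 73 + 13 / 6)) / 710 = 4161/413575 = 0.01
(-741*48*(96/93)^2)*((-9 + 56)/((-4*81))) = 47550464/8649 = 5497.80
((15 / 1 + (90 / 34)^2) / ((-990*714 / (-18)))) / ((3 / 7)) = 212/162129 = 0.00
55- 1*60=-5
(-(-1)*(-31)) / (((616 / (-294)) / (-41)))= -606.61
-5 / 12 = -0.42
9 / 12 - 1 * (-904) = 904.75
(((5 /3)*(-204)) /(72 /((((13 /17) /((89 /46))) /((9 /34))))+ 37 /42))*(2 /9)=-1.54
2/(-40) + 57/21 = 373/140 = 2.66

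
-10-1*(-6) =-4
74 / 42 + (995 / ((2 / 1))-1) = 20927/42 = 498.26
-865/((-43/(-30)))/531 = -8650/7611 = -1.14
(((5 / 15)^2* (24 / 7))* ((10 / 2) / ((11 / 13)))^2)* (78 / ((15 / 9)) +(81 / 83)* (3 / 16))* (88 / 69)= 117160940/146993 = 797.05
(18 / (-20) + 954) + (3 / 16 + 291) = 1244.29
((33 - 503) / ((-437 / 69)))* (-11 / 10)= -1551/19 = -81.63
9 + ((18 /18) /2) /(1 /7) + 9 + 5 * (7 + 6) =173/2 = 86.50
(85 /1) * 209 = 17765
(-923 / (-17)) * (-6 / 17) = -5538/289 = -19.16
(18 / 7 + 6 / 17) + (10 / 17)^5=29765308/9938999 = 2.99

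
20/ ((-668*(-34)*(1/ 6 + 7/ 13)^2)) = 3042/1717595 = 0.00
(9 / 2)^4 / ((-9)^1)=-729/16 = -45.56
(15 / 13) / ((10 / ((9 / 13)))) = 27/338 = 0.08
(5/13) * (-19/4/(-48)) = 95/2496 = 0.04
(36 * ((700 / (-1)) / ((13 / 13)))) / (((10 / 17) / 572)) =-24504480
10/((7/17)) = 170/7 = 24.29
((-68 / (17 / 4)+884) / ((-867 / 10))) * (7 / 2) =-35.04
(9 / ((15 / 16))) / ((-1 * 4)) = -12/5 = -2.40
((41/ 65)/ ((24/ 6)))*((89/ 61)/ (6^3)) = 3649/3425760 = 0.00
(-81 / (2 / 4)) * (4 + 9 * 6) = -9396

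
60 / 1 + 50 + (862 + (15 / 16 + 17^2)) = 20191/16 = 1261.94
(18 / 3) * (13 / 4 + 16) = 231/2 = 115.50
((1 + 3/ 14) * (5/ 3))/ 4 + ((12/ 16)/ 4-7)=-2119/336 = -6.31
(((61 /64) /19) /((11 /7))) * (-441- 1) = -94367/6688 = -14.11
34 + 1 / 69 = 2347/69 = 34.01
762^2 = 580644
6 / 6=1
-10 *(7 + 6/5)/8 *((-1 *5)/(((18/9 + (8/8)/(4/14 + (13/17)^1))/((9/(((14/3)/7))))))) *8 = 1875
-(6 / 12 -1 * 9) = 17/2 = 8.50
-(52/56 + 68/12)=-277/42 = -6.60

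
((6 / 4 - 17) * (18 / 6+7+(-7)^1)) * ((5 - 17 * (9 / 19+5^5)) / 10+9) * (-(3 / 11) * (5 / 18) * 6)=-93718239/836 = -112103.16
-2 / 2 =-1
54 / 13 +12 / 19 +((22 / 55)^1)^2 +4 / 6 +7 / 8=961387/148200 = 6.49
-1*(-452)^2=-204304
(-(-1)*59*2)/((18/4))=236/9 = 26.22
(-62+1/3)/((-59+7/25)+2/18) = 13875/13187 = 1.05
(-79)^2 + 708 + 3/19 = 132034/19 = 6949.16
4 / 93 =0.04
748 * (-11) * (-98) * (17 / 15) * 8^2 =877302272/15 = 58486818.13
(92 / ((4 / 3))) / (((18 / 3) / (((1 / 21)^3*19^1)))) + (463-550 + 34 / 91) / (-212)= 11031395/25523316 = 0.43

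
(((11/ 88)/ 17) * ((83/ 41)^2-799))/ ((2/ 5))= -3340575/228616 = -14.61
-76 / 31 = -2.45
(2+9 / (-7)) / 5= 1/7 = 0.14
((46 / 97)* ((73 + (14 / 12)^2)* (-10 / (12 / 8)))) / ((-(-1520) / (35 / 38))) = -2154985/15127344 = -0.14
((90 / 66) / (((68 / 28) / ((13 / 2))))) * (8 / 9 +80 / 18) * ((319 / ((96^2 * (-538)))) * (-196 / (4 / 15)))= 3232775/3512064 = 0.92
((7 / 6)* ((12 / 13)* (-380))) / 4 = -1330/13 = -102.31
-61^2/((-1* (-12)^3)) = -3721/1728 = -2.15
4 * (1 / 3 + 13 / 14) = 106/21 = 5.05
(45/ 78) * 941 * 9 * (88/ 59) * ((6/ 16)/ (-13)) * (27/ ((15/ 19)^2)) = -9106.62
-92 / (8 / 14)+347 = 186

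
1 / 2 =0.50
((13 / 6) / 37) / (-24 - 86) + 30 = 30.00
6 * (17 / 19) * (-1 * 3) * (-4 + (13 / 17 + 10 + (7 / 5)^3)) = -153.14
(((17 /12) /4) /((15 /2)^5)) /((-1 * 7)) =-34/15946875 = 0.00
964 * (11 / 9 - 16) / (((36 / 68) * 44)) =-544901/891 = -611.56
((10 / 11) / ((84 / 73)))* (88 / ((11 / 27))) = 13140/77 = 170.65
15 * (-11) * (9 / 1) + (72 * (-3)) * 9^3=-158949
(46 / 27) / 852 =23/11502 = 0.00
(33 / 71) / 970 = 33/68870 = 0.00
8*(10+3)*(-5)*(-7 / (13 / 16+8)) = 58240/141 = 413.05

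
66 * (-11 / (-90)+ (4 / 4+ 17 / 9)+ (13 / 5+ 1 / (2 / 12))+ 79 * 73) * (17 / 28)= 19450805/84 = 231557.20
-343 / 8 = -42.88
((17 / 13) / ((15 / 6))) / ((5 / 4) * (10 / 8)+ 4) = 544/5785 = 0.09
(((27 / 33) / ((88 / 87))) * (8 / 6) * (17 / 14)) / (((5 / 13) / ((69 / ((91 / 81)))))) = 209.13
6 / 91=0.07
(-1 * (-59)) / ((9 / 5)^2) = 1475/81 = 18.21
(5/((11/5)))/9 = 25/99 = 0.25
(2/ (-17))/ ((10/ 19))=-19/85 = -0.22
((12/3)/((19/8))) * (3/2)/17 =48/323 = 0.15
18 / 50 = 9/25 = 0.36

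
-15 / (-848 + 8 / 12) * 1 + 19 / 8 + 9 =115841/10168 = 11.39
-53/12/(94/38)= -1007/564 = -1.79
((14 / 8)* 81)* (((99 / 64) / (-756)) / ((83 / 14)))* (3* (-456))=66.93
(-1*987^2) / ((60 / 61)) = -19808103/20 = -990405.15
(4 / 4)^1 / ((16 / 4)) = 1/4 = 0.25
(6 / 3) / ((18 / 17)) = 17/9 = 1.89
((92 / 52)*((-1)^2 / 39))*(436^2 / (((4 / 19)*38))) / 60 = 17.97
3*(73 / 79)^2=15987/6241 = 2.56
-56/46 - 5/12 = -451/276 = -1.63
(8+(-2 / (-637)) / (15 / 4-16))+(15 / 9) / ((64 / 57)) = 18945779/1997632 = 9.48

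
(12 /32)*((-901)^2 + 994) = 2438385/8 = 304798.12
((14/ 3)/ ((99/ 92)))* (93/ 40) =4991/495 = 10.08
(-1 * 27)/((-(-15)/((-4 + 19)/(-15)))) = 9/5 = 1.80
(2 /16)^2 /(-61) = -1/3904 = 0.00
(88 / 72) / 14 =11/126 = 0.09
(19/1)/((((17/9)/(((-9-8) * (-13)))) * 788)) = 2223/788 = 2.82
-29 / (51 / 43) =-1247/51 = -24.45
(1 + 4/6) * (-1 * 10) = -50/3 = -16.67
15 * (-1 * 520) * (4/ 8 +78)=-612300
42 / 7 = 6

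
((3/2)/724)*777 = 2331/1448 = 1.61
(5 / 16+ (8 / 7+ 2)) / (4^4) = 387/28672 = 0.01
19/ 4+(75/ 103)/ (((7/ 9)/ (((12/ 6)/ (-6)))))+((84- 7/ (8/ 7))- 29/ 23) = 10752691/132664 = 81.05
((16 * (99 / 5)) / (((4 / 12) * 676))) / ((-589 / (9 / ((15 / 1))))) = -3564/2488525 = 0.00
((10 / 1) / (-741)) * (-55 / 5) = 110/741 = 0.15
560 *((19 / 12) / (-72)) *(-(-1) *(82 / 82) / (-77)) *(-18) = -95/33 = -2.88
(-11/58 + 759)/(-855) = -44011/49590 = -0.89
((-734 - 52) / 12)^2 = 17161/4 = 4290.25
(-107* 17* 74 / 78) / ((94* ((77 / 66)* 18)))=-67303/76986 = -0.87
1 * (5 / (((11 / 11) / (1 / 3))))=5/3 = 1.67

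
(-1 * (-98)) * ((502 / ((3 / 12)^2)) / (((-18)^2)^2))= 7.50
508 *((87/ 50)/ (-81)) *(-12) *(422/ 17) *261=360580432/425 = 848424.55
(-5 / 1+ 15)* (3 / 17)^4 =810/83521 = 0.01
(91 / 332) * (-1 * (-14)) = 637/166 = 3.84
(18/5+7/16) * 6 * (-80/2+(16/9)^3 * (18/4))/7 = -48127/945 = -50.93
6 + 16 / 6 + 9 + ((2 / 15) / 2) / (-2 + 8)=1591/90 = 17.68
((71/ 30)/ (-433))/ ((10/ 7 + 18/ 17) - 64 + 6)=8449/85811940 = 0.00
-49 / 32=-1.53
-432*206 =-88992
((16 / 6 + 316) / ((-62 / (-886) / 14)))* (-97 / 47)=-575123864/4371 = -131577.18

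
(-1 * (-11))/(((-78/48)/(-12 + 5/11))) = 1016/13 = 78.15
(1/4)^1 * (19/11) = 19/44 = 0.43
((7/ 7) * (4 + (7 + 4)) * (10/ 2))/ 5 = 15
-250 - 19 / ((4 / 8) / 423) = -16324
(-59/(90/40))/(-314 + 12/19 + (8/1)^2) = 2242/21321 = 0.11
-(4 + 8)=-12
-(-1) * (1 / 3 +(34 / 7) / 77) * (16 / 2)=5128/1617 = 3.17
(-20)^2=400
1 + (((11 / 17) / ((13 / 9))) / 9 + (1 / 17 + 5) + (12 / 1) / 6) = 1792/221 = 8.11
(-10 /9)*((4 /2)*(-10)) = 200/9 = 22.22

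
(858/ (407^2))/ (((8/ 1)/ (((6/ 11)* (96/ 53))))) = 5616/8779397 = 0.00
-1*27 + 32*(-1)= -59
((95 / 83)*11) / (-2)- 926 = -932.30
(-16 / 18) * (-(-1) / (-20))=0.04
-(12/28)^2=-9/49 = -0.18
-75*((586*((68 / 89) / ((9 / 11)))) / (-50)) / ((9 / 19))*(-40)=-166564640/2403 = -69315.29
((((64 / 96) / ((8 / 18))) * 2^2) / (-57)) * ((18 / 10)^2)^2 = -13122/11875 = -1.11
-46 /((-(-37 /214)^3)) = -450815824/50653 = -8900.08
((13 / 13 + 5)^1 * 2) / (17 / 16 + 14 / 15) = 2880/479 = 6.01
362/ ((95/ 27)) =9774/95 = 102.88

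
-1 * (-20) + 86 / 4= 83/2 = 41.50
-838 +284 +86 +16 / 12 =-466.67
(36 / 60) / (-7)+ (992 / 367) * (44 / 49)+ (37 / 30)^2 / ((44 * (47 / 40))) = 396767765/167349798 = 2.37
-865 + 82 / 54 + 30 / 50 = -116489/135 = -862.88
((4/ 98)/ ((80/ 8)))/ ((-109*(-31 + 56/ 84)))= 3/2430155 = 0.00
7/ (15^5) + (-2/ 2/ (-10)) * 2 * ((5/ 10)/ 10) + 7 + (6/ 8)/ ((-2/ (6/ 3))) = 9507389/1518750 = 6.26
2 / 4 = 1/2 = 0.50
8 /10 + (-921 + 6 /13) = -919.74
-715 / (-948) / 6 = 715/5688 = 0.13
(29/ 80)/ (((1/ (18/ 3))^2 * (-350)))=-261/7000 = -0.04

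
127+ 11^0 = 128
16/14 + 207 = 1457/7 = 208.14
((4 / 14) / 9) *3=2/21 = 0.10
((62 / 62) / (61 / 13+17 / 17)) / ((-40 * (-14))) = 13/41440 = 0.00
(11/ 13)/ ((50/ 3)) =33/650 = 0.05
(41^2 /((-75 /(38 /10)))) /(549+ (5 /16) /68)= -34749632/223993875 = -0.16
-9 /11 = -0.82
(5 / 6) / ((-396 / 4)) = -5/594 = -0.01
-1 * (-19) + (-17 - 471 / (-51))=191/17 = 11.24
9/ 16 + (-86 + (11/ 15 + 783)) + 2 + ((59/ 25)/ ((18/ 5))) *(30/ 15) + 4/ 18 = 168439/240 = 701.83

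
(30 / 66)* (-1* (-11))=5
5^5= 3125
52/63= 0.83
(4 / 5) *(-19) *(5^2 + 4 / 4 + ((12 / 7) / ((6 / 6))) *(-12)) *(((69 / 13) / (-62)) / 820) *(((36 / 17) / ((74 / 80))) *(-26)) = -14347584/27981065 = -0.51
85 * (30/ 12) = 425/2 = 212.50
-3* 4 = -12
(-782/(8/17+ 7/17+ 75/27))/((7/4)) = -59823/490 = -122.09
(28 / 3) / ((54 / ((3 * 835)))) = 11690/27 = 432.96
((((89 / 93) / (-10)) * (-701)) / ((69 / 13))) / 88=811057/5646960 = 0.14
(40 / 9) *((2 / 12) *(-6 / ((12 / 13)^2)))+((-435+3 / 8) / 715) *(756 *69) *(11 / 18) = -19382.80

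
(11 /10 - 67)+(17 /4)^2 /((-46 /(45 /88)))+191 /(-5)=-33776769/323840 = -104.30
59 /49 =1.20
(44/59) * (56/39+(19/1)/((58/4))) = 136664/66729 = 2.05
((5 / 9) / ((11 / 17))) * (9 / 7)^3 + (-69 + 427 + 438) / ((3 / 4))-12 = 11898059/11319 = 1051.16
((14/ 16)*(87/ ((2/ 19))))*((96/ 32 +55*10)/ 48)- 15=2129081/256 = 8316.72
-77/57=-1.35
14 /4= 3.50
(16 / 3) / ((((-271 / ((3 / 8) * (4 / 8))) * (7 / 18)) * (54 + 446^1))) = -9/474250 = 0.00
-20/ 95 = -4/19 = -0.21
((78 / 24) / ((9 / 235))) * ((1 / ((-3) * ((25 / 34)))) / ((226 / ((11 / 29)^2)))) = -1256827/51317820 = -0.02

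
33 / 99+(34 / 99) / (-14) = 214/693 = 0.31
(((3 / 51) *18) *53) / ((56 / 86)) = 20511/238 = 86.18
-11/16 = -0.69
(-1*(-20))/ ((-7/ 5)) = -100/7 = -14.29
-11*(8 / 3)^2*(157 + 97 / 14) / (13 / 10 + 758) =-299200/17717 = -16.89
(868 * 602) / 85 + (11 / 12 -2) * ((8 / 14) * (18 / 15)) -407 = 683029/119 = 5739.74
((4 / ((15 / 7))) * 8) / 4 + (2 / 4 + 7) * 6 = 731/15 = 48.73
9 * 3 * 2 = 54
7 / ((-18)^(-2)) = 2268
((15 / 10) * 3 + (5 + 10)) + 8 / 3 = 133/6 = 22.17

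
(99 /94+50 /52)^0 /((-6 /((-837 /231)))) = 93/154 = 0.60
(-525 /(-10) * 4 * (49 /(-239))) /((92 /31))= -159495/10994 = -14.51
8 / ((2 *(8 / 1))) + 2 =5/2 = 2.50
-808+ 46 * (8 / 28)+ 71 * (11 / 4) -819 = -39721/28 = -1418.61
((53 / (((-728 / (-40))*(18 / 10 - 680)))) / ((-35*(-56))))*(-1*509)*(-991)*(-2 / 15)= 26734207/181445628 = 0.15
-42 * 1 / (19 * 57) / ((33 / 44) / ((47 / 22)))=-0.11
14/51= 0.27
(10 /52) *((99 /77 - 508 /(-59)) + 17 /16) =362065/171808 = 2.11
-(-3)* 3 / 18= 1/2 = 0.50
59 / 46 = 1.28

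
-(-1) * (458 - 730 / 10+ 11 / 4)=1551/4 = 387.75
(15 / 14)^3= 3375/2744 = 1.23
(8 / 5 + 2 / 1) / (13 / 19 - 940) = -38/9915 = 0.00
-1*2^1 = -2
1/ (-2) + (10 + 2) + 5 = 33/2 = 16.50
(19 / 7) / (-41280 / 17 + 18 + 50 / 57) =-18411/16342676 = 0.00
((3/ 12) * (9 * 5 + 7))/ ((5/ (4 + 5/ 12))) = 689/60 = 11.48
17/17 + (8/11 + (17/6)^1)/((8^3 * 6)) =1.00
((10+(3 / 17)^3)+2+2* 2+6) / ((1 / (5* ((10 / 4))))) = 2702825/9826 = 275.07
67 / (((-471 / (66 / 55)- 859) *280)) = -67/350420 = 0.00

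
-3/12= -1/4 = -0.25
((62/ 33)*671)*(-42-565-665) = -1603568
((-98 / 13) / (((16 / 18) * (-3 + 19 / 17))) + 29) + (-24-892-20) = -1501751/1664 = -902.49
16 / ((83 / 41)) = 656/83 = 7.90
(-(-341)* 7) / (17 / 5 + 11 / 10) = 4774/9 = 530.44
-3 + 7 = 4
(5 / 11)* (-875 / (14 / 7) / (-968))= 4375/21296 = 0.21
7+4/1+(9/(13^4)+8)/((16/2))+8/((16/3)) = 3084597/228488 = 13.50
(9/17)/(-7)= -9/119 = -0.08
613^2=375769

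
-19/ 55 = -0.35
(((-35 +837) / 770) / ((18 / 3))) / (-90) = -401/207900 = 0.00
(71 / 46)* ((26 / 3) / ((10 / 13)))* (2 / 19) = 11999/6555 = 1.83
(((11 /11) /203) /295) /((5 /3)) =3/299425 = 0.00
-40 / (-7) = 40/7 = 5.71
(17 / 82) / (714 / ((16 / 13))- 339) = 68/79089 = 0.00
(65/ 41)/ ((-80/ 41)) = -13/16 = -0.81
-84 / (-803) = 84/803 = 0.10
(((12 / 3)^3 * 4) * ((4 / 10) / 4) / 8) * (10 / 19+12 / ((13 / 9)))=34912/1235 = 28.27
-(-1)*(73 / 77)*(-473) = -3139/7 = -448.43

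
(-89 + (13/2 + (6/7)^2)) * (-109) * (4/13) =1746834/637 = 2742.28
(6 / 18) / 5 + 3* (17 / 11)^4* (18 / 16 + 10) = 334618733/1756920 = 190.46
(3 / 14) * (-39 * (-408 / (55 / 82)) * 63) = 17614584/55 = 320265.16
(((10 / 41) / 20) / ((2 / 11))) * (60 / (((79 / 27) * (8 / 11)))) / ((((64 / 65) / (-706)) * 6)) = -226.01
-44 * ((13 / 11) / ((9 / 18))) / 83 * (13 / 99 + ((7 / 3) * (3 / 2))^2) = -127478/8217 = -15.51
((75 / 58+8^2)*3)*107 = 1215627/58 = 20959.09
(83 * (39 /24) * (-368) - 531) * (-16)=802640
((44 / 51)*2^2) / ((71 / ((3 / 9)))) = 176/10863 = 0.02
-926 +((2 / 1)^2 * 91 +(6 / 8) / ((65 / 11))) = -146087/260 = -561.87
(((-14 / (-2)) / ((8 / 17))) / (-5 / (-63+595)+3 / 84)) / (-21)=-323/12 = -26.92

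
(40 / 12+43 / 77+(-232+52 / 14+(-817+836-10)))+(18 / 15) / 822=-4868947/22605 = -215.39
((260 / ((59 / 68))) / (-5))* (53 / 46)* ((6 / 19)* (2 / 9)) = -374816/77349 = -4.85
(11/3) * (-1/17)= -11/51 = -0.22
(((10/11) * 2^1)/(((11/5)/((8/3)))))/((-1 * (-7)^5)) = 800/6100941 = 0.00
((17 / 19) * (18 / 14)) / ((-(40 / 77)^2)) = -129591/30400 = -4.26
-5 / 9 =-0.56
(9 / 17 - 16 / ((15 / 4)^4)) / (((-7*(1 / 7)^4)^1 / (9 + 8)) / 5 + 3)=132395599/885573000 = 0.15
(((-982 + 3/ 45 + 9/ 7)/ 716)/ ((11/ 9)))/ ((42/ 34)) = -437614/482405 = -0.91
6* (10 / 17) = 60/17 = 3.53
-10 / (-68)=5/34 = 0.15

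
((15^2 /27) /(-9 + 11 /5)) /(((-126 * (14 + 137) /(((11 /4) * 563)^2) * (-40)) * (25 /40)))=-191766245/31050432 = -6.18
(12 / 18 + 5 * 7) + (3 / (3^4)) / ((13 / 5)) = 12524/351 = 35.68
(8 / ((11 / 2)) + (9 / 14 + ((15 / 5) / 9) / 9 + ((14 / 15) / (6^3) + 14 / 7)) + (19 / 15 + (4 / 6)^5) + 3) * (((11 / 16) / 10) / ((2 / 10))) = 3194759/1088640 = 2.93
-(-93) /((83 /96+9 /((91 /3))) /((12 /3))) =3249792/10145 = 320.33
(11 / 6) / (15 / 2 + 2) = 11/57 = 0.19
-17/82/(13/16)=-136/533 = -0.26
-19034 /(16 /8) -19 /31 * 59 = -296148/31 = -9553.16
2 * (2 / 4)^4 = 1/8 = 0.12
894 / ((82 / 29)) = 316.17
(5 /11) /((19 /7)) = 35/209 = 0.17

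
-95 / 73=-1.30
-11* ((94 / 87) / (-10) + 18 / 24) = -7.06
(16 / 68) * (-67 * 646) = -10184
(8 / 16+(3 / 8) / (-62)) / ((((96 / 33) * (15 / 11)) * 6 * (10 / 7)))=41503/2856960 = 0.01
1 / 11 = 0.09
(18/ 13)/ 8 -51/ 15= -839/260 = -3.23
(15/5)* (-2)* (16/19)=-96/19 = -5.05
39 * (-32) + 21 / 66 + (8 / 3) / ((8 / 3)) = -27427/22 = -1246.68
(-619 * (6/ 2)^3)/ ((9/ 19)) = -35283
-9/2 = -4.50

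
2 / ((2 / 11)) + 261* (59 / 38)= 416.24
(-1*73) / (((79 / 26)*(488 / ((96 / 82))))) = -11388/197579 = -0.06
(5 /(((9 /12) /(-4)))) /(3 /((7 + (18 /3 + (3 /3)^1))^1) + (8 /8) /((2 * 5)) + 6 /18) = -700/17 = -41.18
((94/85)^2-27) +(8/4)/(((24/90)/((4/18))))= -522592/21675 = -24.11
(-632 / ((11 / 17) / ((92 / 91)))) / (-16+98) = -494224/41041 = -12.04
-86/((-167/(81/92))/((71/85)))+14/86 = 15204389/28077710 = 0.54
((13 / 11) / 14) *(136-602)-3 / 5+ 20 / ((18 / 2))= -130684/3465 = -37.72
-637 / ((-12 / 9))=1911/4 = 477.75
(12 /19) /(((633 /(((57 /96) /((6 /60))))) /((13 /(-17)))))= -65/14348 = 0.00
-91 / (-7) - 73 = -60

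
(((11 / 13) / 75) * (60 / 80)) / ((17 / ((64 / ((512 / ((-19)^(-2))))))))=11/63824800 = 0.00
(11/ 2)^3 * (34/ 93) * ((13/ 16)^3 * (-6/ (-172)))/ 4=0.28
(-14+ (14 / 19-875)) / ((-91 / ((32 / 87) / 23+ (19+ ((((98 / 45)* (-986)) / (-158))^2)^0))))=5082388/26013 = 195.38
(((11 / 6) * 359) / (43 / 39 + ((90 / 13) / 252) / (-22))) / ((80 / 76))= 75106031/132290 = 567.74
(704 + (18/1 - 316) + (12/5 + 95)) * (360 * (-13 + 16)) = 543672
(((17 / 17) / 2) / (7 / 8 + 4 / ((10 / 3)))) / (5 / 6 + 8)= 0.03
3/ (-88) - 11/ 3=-3.70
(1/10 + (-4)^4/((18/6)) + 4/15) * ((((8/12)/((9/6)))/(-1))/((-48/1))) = 857/1080 = 0.79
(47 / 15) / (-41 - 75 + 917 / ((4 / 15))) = 188/199365 = 0.00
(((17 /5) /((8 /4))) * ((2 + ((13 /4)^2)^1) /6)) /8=1139/2560 = 0.44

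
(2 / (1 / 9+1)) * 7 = 12.60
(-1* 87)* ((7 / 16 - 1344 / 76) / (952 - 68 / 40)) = 2280705/1444456 = 1.58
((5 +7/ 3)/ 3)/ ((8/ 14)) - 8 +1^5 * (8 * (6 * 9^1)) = 7709/18 = 428.28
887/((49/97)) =86039/49 = 1755.90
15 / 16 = 0.94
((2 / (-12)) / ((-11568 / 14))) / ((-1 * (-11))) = 7/381744 = 0.00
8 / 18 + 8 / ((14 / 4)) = 172/63 = 2.73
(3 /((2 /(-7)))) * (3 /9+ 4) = -91/2 = -45.50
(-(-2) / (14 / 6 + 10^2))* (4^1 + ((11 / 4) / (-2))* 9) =-201/1228 = -0.16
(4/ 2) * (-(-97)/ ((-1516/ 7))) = -679/758 = -0.90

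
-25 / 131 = -0.19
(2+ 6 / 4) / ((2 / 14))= 49/2 = 24.50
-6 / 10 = -3/5 = -0.60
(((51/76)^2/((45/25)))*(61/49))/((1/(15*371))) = 70075275/40432 = 1733.16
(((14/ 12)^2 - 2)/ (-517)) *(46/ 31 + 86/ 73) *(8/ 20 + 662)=12746784/5849855 = 2.18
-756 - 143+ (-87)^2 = 6670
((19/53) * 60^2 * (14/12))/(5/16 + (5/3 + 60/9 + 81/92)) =88099200/557401 = 158.05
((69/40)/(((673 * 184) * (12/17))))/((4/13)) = 221/3445760 = 0.00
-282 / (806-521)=-0.99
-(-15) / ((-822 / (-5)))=25/274 = 0.09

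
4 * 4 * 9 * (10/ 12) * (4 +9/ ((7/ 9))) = 13080/7 = 1868.57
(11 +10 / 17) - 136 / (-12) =1169/51 = 22.92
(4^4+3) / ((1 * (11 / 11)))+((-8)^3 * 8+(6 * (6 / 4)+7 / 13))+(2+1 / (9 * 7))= -3133040/819 = -3825.45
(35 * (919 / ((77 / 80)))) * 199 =73152400/11 = 6650218.18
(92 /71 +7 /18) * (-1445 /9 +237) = 128.78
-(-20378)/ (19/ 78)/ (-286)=-61134/209 = -292.51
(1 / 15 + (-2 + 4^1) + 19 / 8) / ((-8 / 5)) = -2.78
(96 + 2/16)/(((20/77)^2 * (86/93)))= 424024293/275200 = 1540.79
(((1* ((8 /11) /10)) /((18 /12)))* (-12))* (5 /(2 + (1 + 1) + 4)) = -4/11 = -0.36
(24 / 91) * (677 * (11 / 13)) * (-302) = -53975856/1183 = -45626.25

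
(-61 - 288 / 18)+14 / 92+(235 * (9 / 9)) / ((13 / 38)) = 364825/598 = 610.08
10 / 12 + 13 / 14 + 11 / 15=262/105 = 2.50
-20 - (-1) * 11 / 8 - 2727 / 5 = -22561/40 = -564.02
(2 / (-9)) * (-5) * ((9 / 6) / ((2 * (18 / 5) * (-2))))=-25/216 = -0.12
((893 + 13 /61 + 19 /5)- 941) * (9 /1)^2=-1086696/305 = -3562.94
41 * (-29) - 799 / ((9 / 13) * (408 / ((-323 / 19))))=-246437/216 = -1140.91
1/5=0.20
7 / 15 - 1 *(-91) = 1372/15 = 91.47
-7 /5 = -1.40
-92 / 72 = -23/18 = -1.28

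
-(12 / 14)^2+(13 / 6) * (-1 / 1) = -853/294 = -2.90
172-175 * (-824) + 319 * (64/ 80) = 723136/5 = 144627.20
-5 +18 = 13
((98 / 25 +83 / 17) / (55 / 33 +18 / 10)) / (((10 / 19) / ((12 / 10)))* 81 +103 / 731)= 9169191/128799320 = 0.07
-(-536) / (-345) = -536/345 = -1.55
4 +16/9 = 52/9 = 5.78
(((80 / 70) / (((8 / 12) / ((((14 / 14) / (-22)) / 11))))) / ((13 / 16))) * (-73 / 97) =7008/1068067 = 0.01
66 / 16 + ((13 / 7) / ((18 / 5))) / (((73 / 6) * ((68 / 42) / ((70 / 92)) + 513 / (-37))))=768248083/186405208 = 4.12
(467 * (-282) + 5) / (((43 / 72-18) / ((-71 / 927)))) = -74799352/129059 = -579.57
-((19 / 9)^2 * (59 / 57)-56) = 12487/243 = 51.39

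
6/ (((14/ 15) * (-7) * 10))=-9/98 = -0.09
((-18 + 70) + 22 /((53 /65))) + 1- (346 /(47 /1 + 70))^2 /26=751187249/9431721 = 79.64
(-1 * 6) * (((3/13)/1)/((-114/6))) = 18/247 = 0.07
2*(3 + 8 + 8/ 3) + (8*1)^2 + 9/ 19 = 91.81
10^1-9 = 1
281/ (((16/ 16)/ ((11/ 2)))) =3091/2 = 1545.50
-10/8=-5/4 = -1.25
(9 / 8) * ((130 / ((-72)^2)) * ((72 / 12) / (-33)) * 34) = -1105/6336 = -0.17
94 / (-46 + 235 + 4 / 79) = 7426/14935 = 0.50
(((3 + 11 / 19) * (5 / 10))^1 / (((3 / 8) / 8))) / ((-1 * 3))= -12.73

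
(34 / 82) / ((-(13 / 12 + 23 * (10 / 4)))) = -204/28823 = -0.01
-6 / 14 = -3/7 = -0.43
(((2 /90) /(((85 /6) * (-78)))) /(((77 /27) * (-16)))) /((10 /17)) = 3/4004000 = 0.00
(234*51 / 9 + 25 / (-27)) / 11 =120.46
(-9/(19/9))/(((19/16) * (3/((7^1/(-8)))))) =378/361 = 1.05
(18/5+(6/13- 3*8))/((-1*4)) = 324/65 = 4.98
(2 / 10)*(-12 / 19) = -12/95 = -0.13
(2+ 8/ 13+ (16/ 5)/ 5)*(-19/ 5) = -20102/1625 = -12.37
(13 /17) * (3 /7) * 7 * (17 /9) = 4.33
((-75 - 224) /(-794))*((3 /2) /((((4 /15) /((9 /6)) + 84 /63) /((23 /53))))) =928395/5723152 = 0.16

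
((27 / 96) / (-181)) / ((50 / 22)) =-99/144800 = 0.00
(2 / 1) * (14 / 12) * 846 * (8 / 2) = 7896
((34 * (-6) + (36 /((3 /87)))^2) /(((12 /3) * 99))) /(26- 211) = -90811/6105 = -14.87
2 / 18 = 1/9 = 0.11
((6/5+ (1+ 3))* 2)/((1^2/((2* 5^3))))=2600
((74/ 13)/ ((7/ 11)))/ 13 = 814/1183 = 0.69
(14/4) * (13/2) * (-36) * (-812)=665028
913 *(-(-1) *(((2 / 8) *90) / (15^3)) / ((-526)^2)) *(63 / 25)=19173/345845000 = 0.00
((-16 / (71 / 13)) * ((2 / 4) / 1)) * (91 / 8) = -1183/71 = -16.66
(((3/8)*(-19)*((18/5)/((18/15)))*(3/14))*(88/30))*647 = -1217007/140 = -8692.91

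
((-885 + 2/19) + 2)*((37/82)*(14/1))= -4344725/779 = -5577.31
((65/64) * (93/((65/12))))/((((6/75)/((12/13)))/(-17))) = -355725/104 = -3420.43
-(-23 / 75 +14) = -1027/75 = -13.69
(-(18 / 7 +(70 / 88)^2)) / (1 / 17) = -738191/13552 = -54.47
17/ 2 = 8.50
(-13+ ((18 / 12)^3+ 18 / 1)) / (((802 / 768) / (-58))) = -186528/401 = -465.16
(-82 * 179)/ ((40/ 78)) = -286221/10 = -28622.10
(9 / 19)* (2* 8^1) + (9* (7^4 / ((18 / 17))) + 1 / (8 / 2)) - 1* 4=1551337/76 = 20412.33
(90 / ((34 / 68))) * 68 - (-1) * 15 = 12255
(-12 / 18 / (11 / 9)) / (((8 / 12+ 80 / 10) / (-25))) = 225/143 = 1.57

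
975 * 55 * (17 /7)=911625/7 = 130232.14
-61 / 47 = -1.30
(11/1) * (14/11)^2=196/11 = 17.82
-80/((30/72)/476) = -91392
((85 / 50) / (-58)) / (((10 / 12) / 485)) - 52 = -20027/290 = -69.06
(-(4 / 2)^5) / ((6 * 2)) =-8/3 = -2.67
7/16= 0.44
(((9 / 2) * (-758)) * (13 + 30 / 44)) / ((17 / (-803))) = 74949903/34 = 2204408.91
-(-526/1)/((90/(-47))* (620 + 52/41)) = -506801/1146240 = -0.44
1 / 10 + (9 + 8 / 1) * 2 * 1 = 341/10 = 34.10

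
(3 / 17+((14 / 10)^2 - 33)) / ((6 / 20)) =-26234/255 = -102.88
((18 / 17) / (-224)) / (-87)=3/55216 = 0.00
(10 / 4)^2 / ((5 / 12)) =15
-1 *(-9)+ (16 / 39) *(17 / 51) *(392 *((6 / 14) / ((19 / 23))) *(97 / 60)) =599779/11115 = 53.96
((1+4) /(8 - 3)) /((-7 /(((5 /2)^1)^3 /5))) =-25/56 = -0.45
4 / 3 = 1.33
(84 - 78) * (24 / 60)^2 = 24/25 = 0.96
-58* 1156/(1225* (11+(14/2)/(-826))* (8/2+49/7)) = -0.45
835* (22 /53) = 18370/53 = 346.60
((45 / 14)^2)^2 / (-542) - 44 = -920245393/20821472 = -44.20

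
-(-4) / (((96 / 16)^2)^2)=1/324 = 0.00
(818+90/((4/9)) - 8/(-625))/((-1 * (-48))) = 1275641/60000 = 21.26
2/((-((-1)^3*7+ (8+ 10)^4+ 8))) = -2/104977 = 0.00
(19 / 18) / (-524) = -19/9432 = 0.00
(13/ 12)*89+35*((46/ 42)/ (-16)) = 4513/48 = 94.02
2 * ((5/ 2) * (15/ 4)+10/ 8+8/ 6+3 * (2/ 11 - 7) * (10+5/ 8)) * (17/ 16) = -460853/1056 = -436.41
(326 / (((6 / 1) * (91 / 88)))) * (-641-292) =-49021.80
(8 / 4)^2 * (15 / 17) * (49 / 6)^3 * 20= 38447.39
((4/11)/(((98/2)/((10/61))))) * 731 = 29240/32879 = 0.89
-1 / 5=-0.20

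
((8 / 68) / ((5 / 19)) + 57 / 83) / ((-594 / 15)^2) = 39995/55316844 = 0.00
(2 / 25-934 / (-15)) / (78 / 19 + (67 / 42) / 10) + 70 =84.62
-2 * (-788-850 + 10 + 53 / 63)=205022/63 = 3254.32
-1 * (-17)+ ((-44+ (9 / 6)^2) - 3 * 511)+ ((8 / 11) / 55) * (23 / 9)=-1557.72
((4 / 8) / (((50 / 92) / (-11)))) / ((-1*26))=253/650 = 0.39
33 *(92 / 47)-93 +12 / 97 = -128931/4559 = -28.28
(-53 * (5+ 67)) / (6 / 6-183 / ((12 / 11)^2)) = 183168/7333 = 24.98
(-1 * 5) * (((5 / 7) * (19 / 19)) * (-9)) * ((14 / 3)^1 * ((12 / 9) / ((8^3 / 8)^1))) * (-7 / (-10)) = 35/16 = 2.19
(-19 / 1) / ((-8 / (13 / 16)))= 247/128 = 1.93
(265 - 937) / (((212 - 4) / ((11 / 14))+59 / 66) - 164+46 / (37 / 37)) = -44352/9743 = -4.55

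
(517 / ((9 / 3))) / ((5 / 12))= 2068/5 = 413.60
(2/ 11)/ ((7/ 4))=8/77 = 0.10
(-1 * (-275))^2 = 75625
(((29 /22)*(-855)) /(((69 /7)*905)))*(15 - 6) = -104139/91586 = -1.14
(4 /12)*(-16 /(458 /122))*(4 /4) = -976/687 = -1.42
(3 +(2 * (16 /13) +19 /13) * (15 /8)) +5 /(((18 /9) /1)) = 1337/104 = 12.86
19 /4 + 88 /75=1777/300 = 5.92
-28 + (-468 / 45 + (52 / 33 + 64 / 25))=-28268/825 = -34.26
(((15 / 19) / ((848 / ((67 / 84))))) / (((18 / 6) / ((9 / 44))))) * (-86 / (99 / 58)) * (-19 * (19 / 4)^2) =150805945/137905152 = 1.09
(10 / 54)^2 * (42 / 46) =175/5589 = 0.03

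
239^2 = 57121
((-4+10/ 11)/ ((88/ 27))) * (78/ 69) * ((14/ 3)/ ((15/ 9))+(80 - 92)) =5967/605 = 9.86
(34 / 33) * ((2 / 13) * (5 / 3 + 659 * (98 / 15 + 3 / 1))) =6409816/6435 = 996.09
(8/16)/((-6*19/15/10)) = -25/38 = -0.66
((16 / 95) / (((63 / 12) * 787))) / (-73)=-64/114614745 = 0.00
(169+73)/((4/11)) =1331/2 = 665.50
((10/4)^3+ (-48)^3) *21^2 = -390113451/8 = -48764181.38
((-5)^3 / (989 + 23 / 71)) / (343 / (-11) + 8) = 19525/3582342 = 0.01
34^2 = 1156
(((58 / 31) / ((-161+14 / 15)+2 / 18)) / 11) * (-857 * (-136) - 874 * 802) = 762636780/1227259 = 621.41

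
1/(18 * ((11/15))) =5/66 = 0.08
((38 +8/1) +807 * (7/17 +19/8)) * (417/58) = 130149453/7888 = 16499.68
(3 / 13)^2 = 9/169 = 0.05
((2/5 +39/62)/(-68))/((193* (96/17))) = -319/22974720 = 0.00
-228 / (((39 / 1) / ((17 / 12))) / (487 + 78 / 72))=-1891811/468 = -4042.33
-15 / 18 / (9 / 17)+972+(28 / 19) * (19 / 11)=577945/594 = 972.97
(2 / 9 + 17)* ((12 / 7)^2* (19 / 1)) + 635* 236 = 150821.63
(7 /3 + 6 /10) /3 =44/45 = 0.98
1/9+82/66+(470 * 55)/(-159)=-845948/5247 = -161.23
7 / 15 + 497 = 7462/15 = 497.47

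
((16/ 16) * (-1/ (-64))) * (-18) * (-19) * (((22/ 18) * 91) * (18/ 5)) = 171171/80 = 2139.64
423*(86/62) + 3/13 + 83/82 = 19430549/33046 = 587.98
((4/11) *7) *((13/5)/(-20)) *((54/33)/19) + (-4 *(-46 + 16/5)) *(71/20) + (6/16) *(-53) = 270296419/459800 = 587.86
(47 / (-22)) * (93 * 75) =-327825/22 = -14901.14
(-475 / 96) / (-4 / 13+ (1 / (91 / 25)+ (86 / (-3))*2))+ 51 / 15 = 8735709/2505760 = 3.49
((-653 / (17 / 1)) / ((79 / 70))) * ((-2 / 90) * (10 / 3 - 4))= -18284/36261 = -0.50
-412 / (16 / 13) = -1339/4 = -334.75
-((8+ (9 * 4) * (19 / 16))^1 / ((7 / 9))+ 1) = -265/4 = -66.25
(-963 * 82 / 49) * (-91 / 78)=13161/7 = 1880.14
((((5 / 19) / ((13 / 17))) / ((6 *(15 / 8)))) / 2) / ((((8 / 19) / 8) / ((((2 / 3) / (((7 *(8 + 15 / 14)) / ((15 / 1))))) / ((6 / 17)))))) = 5780/44577 = 0.13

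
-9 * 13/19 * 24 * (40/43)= -112320/817 = -137.48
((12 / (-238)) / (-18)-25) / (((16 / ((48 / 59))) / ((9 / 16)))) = -20079/28084 = -0.71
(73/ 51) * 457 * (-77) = -2568797/51 = -50368.57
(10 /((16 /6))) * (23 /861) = 115/1148 = 0.10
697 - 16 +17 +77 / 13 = 9151/13 = 703.92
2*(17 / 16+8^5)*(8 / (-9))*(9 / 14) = -524305/14 = -37450.36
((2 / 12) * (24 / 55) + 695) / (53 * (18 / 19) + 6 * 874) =242117/1844150 = 0.13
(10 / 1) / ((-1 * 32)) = -5/16 = -0.31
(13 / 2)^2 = 169/4 = 42.25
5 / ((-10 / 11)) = -11/2 = -5.50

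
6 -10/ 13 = 68/13 = 5.23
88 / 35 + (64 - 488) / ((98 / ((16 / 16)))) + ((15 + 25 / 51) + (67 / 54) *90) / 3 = 40.57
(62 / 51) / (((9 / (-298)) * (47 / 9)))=-18476/2397 = -7.71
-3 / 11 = -0.27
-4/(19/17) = -68/19 = -3.58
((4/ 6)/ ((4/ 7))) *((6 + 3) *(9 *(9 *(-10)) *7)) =-59535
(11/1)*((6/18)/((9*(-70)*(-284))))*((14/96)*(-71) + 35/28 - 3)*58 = -26477/1840320 = -0.01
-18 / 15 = -6/5 = -1.20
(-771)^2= 594441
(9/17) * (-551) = -4959/17 = -291.71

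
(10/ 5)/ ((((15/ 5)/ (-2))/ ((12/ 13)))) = -16/13 = -1.23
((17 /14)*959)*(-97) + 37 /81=-18298879/162 = -112956.04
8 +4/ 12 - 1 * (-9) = 52/3 = 17.33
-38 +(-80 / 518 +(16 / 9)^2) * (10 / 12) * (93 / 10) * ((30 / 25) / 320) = -106049227/2797200 = -37.91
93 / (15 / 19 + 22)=4.08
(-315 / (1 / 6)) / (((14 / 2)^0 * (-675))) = 14/5 = 2.80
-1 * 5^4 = -625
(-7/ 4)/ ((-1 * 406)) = 1/232 = 0.00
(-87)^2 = 7569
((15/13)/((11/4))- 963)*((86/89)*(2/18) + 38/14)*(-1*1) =55839611/20559 = 2716.07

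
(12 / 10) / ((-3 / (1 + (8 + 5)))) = -28/5 = -5.60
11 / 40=0.28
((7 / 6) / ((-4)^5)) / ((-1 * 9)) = 7/55296 = 0.00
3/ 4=0.75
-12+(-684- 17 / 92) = -64049/92 = -696.18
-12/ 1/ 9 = -4/3 = -1.33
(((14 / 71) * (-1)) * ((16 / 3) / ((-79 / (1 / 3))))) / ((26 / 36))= 448/72917 = 0.01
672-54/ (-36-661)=468438/697 = 672.08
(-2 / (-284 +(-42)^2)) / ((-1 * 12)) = 1/8880 = 0.00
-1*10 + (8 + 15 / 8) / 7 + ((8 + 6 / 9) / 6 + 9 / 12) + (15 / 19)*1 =-53677/9576 = -5.61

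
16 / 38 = 0.42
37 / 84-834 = -70019/84 = -833.56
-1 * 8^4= -4096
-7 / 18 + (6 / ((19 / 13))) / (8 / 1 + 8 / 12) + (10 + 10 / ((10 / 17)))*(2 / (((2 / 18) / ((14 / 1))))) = 2326997/342 = 6804.08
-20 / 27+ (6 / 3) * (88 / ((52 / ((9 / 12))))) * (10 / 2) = 4195/351 = 11.95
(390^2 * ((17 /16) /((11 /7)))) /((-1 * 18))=-502775/88 = -5713.35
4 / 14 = 2/7 = 0.29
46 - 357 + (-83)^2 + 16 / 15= 98686/15 = 6579.07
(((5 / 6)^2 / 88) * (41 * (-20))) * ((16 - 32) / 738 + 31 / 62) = -44125/14256 = -3.10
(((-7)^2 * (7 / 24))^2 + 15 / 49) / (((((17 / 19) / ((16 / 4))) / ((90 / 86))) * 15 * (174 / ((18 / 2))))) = 109695379/33240032 = 3.30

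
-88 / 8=-11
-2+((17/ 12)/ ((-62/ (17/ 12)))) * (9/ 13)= -26081/12896 = -2.02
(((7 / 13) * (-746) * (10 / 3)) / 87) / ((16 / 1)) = -13055/13572 = -0.96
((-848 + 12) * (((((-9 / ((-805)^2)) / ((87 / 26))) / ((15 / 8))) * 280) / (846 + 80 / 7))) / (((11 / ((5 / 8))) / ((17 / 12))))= 33592/690575115 = 0.00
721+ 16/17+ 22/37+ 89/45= 20507356/28305 = 724.51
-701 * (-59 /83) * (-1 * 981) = -40573179/83 = -488833.48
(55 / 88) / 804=5/6432 = 0.00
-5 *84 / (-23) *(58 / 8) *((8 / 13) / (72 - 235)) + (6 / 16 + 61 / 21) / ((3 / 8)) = 25319407/3070431 = 8.25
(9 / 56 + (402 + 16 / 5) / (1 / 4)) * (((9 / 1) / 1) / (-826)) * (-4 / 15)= 1361607/289100 = 4.71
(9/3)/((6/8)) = 4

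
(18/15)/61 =6/305 = 0.02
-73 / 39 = -1.87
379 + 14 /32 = 6071/16 = 379.44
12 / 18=2/3 = 0.67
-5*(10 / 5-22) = 100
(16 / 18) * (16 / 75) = 128/675 = 0.19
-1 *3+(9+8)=14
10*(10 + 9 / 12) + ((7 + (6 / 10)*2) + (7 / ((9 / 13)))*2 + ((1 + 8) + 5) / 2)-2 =12683/90 = 140.92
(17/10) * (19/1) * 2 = 323/5 = 64.60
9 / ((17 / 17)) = 9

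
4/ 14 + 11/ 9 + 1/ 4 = 443/252 = 1.76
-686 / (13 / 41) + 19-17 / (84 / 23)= -2346919/1092 = -2149.19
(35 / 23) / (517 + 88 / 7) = 245/85261 = 0.00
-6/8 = -0.75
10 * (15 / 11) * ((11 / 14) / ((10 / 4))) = 4.29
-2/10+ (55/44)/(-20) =-21/80 = -0.26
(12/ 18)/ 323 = 2/969 = 0.00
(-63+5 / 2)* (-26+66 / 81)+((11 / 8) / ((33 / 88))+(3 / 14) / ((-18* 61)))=70436203/46116 = 1527.37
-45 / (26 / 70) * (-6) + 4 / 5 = 47302/65 = 727.72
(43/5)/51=43/255 = 0.17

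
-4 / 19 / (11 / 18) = -72/209 = -0.34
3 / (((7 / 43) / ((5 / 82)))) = 645/574 = 1.12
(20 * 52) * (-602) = -626080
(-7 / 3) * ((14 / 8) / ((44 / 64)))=-196/33 = -5.94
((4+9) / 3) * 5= 65/3 = 21.67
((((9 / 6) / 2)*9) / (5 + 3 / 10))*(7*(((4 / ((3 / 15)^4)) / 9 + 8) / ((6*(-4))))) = -22505/212 = -106.16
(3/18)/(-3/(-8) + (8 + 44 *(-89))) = -4/93783 = 0.00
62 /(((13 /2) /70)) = 8680/13 = 667.69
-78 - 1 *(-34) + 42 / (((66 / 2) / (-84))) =-1660/11 = -150.91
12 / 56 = 3/14 = 0.21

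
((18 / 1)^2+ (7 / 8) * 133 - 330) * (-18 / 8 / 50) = -7947/1600 = -4.97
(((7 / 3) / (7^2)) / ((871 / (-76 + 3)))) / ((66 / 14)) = -73/86229 = 0.00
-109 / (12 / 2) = -109/6 = -18.17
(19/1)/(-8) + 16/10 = -31/40 = -0.78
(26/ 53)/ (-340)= -13/9010 = 0.00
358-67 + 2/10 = 1456/5 = 291.20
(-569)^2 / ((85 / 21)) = 6798981/85 = 79988.01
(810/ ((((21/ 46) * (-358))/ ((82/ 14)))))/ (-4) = 127305/17542 = 7.26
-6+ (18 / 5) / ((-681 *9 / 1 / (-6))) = -6806/1135 = -6.00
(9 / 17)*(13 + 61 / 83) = 10260/1411 = 7.27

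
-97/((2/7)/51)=-34629/2 = -17314.50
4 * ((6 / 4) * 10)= 60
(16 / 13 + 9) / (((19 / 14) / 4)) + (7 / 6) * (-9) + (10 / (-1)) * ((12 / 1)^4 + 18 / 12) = -5391239/26 = -207355.35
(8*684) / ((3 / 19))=34656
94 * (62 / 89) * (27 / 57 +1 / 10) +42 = 672736/8455 = 79.57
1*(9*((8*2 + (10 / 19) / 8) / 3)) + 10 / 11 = 41053/836 = 49.11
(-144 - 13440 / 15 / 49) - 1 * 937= -7695/7 = -1099.29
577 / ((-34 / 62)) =-17887/17 = -1052.18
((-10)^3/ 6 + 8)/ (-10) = 238/15 = 15.87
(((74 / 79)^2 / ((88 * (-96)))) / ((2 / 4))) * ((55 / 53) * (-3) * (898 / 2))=3073405/10584736 = 0.29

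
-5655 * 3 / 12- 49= -5851/4 = -1462.75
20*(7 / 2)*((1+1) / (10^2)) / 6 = 7/30 = 0.23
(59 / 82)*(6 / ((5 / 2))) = 354/205 = 1.73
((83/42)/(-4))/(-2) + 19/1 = 6467/336 = 19.25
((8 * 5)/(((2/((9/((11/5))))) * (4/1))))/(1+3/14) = 16.84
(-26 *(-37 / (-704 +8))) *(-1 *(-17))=-8177/348 = -23.50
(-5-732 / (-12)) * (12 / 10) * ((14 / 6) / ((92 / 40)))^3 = 7683200/109503 = 70.16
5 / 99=0.05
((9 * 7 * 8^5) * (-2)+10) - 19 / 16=-66060147/16 = -4128759.19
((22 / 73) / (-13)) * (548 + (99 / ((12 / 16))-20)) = -14520/949 = -15.30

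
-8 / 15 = -0.53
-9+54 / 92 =-387/46 = -8.41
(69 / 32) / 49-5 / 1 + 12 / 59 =-439673/92512 = -4.75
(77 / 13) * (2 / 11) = 14/13 = 1.08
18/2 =9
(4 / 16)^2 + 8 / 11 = 139/176 = 0.79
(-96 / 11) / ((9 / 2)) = -64/33 = -1.94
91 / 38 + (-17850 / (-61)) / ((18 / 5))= 581903/6954 = 83.68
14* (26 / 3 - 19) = -434/3 = -144.67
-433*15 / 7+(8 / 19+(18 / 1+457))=-60174/133 = -452.44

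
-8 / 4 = -2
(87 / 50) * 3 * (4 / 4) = 5.22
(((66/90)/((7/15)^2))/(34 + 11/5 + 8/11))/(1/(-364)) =-157300/4739 = -33.19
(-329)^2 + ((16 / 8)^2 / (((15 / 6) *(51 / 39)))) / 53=487625809/4505 = 108241.02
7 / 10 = 0.70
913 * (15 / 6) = 4565/2 = 2282.50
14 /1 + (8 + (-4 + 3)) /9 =133/9 = 14.78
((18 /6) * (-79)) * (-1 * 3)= 711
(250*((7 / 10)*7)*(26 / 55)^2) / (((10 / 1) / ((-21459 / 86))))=-177701979/26015 = -6830.75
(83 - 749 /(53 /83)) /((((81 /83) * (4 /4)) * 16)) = -199781/2862 = -69.80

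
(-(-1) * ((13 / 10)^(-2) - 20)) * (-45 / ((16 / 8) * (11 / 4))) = 295200/1859 = 158.80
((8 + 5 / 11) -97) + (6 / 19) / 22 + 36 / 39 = -238031/2717 = -87.61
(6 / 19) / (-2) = -3/19 = -0.16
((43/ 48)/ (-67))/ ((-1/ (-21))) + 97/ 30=47477/16080 = 2.95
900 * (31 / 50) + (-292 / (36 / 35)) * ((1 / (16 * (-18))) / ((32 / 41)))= 46387507/82944 = 559.26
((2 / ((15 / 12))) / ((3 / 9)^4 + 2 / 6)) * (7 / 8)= 81/20 = 4.05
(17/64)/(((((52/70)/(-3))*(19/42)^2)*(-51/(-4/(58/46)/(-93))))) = 118335/33752056 = 0.00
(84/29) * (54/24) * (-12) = -2268/29 = -78.21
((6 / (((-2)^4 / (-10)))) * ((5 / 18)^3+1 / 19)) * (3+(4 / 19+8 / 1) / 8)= -697595/623808 = -1.12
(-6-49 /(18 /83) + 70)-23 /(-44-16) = -29081/180 = -161.56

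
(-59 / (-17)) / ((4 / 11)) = 649/68 = 9.54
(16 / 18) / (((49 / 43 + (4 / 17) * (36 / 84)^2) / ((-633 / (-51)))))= 3556616/381285 = 9.33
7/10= 0.70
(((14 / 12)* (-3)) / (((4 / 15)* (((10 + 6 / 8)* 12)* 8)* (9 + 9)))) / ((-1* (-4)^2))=35/792576 = 0.00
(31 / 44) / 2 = 31/88 = 0.35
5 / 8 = 0.62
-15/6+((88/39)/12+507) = 118097/234 = 504.69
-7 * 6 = -42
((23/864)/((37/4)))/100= 23/799200 = 0.00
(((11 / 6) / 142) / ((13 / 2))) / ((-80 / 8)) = -11/55380 = 0.00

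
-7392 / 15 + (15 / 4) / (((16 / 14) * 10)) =-157591/320 = -492.47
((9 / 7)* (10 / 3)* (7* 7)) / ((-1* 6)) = -35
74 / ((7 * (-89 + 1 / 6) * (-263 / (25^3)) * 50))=138750/981253 = 0.14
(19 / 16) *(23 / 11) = 437/176 = 2.48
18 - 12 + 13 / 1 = 19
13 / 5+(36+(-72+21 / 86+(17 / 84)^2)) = -50236561/1517040 = -33.11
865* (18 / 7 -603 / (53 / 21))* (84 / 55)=-182038212/583 = -312243.93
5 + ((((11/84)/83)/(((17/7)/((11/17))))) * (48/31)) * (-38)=3699593/743597 = 4.98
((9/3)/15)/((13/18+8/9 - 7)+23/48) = -144/3535 = -0.04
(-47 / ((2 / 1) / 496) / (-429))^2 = 135862336/184041 = 738.22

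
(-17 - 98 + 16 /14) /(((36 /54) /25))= -59775/14 = -4269.64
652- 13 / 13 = 651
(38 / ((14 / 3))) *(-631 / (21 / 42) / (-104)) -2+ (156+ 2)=92751/364 = 254.81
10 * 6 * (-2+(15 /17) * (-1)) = -2940/17 = -172.94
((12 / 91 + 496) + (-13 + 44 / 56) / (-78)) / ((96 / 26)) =25807/192 = 134.41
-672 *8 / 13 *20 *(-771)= 82897920/13 = 6376763.08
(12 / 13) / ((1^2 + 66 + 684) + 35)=2/1703 = 0.00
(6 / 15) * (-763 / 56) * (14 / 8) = -763/80 = -9.54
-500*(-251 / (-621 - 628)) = -125500/1249 = -100.48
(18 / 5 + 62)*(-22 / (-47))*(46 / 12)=82984/705 = 117.71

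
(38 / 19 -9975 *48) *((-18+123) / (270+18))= -8378965/48 = -174561.77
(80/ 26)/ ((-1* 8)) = -5/13 = -0.38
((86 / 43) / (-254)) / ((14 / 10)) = -5/889 = -0.01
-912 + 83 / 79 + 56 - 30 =-69911/79 = -884.95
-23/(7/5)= -115/7 = -16.43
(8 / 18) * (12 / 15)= 0.36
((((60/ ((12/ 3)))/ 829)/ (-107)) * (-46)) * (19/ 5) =2622/88703 = 0.03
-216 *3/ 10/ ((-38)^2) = -81/1805 = -0.04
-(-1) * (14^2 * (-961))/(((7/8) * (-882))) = 15376/63 = 244.06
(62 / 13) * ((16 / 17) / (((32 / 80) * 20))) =124/221 = 0.56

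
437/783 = 0.56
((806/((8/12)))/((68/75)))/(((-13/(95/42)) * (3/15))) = -1104375/952 = -1160.06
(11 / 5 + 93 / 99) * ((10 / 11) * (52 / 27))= 53872/9801 = 5.50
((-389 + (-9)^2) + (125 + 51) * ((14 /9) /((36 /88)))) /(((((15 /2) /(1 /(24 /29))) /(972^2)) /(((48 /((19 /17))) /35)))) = 67470796.80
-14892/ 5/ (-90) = 2482/75 = 33.09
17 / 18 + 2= 53/18 = 2.94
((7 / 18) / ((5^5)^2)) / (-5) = -7/878906250 = 0.00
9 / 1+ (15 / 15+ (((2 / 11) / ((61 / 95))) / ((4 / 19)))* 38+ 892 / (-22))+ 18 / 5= 81073/3355 = 24.16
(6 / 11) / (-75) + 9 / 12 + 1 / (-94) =37849/51700 = 0.73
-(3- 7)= 4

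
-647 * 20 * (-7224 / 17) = 93478560/17 = 5498738.82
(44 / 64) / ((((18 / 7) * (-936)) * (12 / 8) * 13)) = -77/5256576 = 0.00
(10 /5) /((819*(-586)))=-1/239967 = 0.00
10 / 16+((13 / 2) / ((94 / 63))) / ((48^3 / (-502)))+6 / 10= 6960611/5775360 = 1.21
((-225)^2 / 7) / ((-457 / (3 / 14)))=-151875/44786 = -3.39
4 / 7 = 0.57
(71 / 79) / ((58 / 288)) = 10224/2291 = 4.46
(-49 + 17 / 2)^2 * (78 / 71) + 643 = 347185/142 = 2444.96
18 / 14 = 9/7 = 1.29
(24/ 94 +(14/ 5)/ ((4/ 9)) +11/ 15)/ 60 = 10277/84600 = 0.12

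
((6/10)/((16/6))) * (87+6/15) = 19.66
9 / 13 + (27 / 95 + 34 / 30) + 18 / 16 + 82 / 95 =24293/5928 = 4.10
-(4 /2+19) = -21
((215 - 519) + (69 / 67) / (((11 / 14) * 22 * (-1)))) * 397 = -978609367/8107 = -120711.65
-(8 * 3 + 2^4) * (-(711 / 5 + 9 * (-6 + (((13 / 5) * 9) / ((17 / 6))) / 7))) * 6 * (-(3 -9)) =16933536/119 = 142298.62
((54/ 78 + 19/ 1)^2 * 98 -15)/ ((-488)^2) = 6419993/40246336 = 0.16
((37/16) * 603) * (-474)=-5287707/8 = -660963.38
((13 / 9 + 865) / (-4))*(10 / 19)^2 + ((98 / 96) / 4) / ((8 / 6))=-49747999/831744 = -59.81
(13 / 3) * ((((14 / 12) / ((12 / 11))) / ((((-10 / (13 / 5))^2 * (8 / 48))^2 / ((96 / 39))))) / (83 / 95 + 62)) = 3798613/127265625 = 0.03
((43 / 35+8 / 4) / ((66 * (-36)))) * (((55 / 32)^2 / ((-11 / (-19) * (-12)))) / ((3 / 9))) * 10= 0.02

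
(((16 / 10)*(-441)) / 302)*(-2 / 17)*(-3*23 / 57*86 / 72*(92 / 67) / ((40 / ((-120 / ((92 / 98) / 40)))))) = 227960544/3267791 = 69.76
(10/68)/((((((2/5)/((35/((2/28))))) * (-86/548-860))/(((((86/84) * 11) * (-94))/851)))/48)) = 12.51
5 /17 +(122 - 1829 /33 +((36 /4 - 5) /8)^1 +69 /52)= 2004023/29172 = 68.70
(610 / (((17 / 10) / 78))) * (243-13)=109434000/17 = 6437294.12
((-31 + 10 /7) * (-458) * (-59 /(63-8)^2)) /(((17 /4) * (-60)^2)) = -310753/17998750 = -0.02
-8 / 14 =-4/7 = -0.57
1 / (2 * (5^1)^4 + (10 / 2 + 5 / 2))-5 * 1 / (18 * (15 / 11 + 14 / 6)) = -136861/1840980 = -0.07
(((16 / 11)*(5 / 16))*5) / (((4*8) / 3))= 75/352 = 0.21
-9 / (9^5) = -1/6561 = 0.00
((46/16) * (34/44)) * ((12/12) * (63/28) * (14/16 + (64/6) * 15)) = 411723/512 = 804.15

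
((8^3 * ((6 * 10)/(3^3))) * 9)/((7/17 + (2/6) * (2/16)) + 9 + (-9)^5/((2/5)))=-4177920/60226123 = -0.07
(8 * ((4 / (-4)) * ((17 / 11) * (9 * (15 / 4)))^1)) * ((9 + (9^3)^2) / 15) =-162623700/11 = -14783972.73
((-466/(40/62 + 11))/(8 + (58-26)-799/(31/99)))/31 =14446/28107821 = 0.00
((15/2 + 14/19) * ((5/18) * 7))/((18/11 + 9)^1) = 1.51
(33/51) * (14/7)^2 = 44/17 = 2.59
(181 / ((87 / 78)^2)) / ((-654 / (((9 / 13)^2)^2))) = -791694/15492061 = -0.05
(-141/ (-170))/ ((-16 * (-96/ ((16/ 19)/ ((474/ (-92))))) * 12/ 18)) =-1081/8165440 = 0.00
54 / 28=27/14 = 1.93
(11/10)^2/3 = 121/300 = 0.40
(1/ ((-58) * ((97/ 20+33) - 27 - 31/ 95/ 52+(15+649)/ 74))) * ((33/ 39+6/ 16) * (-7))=3124835/420163136 = 0.01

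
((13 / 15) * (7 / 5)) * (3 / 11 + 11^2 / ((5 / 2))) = 243607/4125 = 59.06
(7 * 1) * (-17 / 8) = -119/8 = -14.88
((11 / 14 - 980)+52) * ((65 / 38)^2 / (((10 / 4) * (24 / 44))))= -40219465/20216 = -1989.49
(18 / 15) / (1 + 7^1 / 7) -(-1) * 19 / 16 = 143/80 = 1.79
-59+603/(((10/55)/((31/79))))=196301/158 = 1242.41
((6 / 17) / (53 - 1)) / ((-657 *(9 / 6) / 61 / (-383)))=23363/145197 = 0.16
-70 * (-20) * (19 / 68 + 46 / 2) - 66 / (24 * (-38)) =84215787/2584 = 32591.25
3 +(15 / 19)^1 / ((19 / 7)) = 1188/361 = 3.29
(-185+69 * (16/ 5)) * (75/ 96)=895/32 = 27.97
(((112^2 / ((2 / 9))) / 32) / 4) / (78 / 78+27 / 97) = 42777/124 = 344.98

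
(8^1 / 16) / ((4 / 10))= 5/4 = 1.25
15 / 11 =1.36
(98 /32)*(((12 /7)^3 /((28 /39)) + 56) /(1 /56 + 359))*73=5522596/140735 = 39.24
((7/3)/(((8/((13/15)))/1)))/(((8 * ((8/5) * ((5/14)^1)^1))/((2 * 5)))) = 637/1152 = 0.55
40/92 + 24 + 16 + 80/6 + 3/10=37307/690 = 54.07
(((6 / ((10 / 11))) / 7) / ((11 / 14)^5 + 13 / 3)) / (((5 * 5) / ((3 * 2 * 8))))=365105664/934358125 = 0.39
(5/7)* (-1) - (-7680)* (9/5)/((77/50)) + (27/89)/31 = 272410162/30349 = 8975.92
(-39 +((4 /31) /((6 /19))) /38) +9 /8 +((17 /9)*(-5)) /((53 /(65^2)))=-93542189/118296 = -790.75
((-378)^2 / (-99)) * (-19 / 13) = 301644/143 = 2109.40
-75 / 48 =-25/16 = -1.56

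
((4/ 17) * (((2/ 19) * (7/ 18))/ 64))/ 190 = 7/8837280 = 0.00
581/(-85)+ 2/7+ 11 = 2648/595 = 4.45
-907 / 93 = -9.75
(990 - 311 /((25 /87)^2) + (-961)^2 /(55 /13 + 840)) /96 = -17.53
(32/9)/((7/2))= 64/63 = 1.02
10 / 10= 1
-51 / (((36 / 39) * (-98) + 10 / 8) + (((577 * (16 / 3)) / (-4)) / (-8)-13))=7956/943 = 8.44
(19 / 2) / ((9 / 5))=95/18 = 5.28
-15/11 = -1.36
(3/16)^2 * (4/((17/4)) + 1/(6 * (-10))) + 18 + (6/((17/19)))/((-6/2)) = 1374989/87040 = 15.80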